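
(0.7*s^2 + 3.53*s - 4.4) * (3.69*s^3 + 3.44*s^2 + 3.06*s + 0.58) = 2.583*s^5 + 15.4337*s^4 - 1.9508*s^3 - 3.9282*s^2 - 11.4166*s - 2.552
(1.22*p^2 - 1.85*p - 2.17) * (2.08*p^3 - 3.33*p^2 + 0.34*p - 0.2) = 2.5376*p^5 - 7.9106*p^4 + 2.0617*p^3 + 6.3531*p^2 - 0.3678*p + 0.434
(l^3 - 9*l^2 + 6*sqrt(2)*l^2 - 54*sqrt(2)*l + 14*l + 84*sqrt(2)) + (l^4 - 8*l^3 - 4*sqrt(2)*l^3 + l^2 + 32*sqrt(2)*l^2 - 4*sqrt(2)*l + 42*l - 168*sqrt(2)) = l^4 - 7*l^3 - 4*sqrt(2)*l^3 - 8*l^2 + 38*sqrt(2)*l^2 - 58*sqrt(2)*l + 56*l - 84*sqrt(2)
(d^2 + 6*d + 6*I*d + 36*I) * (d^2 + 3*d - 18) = d^4 + 9*d^3 + 6*I*d^3 + 54*I*d^2 - 108*d - 648*I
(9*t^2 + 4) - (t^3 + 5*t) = -t^3 + 9*t^2 - 5*t + 4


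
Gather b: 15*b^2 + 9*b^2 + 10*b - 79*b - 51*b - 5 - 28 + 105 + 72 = 24*b^2 - 120*b + 144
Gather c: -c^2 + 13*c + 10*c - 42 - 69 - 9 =-c^2 + 23*c - 120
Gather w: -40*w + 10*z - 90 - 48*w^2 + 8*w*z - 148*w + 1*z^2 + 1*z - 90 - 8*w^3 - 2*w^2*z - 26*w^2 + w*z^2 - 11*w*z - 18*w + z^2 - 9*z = -8*w^3 + w^2*(-2*z - 74) + w*(z^2 - 3*z - 206) + 2*z^2 + 2*z - 180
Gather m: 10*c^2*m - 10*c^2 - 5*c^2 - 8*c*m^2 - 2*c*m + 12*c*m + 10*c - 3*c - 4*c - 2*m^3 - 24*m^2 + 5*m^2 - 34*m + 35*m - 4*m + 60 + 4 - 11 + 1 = -15*c^2 + 3*c - 2*m^3 + m^2*(-8*c - 19) + m*(10*c^2 + 10*c - 3) + 54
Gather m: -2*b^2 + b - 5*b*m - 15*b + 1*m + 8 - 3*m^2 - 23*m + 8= -2*b^2 - 14*b - 3*m^2 + m*(-5*b - 22) + 16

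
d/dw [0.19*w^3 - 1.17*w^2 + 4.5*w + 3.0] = 0.57*w^2 - 2.34*w + 4.5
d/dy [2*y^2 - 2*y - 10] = 4*y - 2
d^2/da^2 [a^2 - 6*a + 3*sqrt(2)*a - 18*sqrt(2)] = 2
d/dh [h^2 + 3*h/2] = 2*h + 3/2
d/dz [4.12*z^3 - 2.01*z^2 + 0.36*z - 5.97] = 12.36*z^2 - 4.02*z + 0.36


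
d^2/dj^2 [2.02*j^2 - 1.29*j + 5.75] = 4.04000000000000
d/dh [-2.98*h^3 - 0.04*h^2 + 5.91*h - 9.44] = -8.94*h^2 - 0.08*h + 5.91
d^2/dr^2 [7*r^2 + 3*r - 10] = 14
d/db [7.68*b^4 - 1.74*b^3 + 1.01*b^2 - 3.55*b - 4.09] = 30.72*b^3 - 5.22*b^2 + 2.02*b - 3.55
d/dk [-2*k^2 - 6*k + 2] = -4*k - 6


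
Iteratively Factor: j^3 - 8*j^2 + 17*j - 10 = (j - 2)*(j^2 - 6*j + 5) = (j - 5)*(j - 2)*(j - 1)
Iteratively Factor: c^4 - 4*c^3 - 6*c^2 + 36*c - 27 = (c - 1)*(c^3 - 3*c^2 - 9*c + 27) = (c - 1)*(c + 3)*(c^2 - 6*c + 9) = (c - 3)*(c - 1)*(c + 3)*(c - 3)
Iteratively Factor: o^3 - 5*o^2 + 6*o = (o - 3)*(o^2 - 2*o) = o*(o - 3)*(o - 2)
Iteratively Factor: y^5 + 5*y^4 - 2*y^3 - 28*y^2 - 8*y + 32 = (y - 1)*(y^4 + 6*y^3 + 4*y^2 - 24*y - 32) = (y - 2)*(y - 1)*(y^3 + 8*y^2 + 20*y + 16) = (y - 2)*(y - 1)*(y + 4)*(y^2 + 4*y + 4) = (y - 2)*(y - 1)*(y + 2)*(y + 4)*(y + 2)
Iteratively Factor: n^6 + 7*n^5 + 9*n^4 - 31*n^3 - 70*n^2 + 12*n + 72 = (n + 3)*(n^5 + 4*n^4 - 3*n^3 - 22*n^2 - 4*n + 24) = (n - 1)*(n + 3)*(n^4 + 5*n^3 + 2*n^2 - 20*n - 24) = (n - 1)*(n + 3)^2*(n^3 + 2*n^2 - 4*n - 8) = (n - 2)*(n - 1)*(n + 3)^2*(n^2 + 4*n + 4) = (n - 2)*(n - 1)*(n + 2)*(n + 3)^2*(n + 2)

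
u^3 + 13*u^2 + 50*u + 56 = (u + 2)*(u + 4)*(u + 7)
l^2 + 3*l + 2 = (l + 1)*(l + 2)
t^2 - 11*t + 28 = (t - 7)*(t - 4)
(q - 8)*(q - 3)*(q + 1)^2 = q^4 - 9*q^3 + 3*q^2 + 37*q + 24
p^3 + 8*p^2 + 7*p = p*(p + 1)*(p + 7)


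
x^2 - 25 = (x - 5)*(x + 5)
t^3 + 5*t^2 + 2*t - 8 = (t - 1)*(t + 2)*(t + 4)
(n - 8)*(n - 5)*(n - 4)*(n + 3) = n^4 - 14*n^3 + 41*n^2 + 116*n - 480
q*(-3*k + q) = -3*k*q + q^2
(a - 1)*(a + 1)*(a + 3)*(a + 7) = a^4 + 10*a^3 + 20*a^2 - 10*a - 21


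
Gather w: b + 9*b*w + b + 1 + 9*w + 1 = 2*b + w*(9*b + 9) + 2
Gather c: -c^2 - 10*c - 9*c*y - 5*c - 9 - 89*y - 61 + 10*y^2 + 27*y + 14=-c^2 + c*(-9*y - 15) + 10*y^2 - 62*y - 56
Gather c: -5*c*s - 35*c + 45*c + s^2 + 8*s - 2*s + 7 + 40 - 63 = c*(10 - 5*s) + s^2 + 6*s - 16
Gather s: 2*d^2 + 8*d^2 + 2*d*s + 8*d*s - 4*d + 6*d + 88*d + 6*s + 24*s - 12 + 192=10*d^2 + 90*d + s*(10*d + 30) + 180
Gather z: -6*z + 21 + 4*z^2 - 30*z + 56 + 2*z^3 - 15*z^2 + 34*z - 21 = 2*z^3 - 11*z^2 - 2*z + 56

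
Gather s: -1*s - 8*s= -9*s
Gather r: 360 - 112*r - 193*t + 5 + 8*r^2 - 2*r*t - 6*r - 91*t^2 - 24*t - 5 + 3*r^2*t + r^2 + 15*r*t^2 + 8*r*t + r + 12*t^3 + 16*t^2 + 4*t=r^2*(3*t + 9) + r*(15*t^2 + 6*t - 117) + 12*t^3 - 75*t^2 - 213*t + 360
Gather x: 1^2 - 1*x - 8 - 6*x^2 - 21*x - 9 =-6*x^2 - 22*x - 16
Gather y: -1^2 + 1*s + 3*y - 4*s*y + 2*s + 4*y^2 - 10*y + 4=3*s + 4*y^2 + y*(-4*s - 7) + 3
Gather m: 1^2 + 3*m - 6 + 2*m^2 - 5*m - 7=2*m^2 - 2*m - 12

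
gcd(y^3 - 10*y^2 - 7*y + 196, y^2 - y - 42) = y - 7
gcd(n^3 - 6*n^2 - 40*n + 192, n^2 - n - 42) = n + 6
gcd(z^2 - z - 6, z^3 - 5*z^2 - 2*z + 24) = z^2 - z - 6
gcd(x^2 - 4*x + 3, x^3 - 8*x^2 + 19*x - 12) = x^2 - 4*x + 3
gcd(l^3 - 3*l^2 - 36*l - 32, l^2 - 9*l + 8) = l - 8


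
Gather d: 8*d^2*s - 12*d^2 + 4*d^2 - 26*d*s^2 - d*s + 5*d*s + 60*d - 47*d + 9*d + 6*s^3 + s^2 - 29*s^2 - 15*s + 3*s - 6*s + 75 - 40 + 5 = d^2*(8*s - 8) + d*(-26*s^2 + 4*s + 22) + 6*s^3 - 28*s^2 - 18*s + 40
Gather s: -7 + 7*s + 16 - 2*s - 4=5*s + 5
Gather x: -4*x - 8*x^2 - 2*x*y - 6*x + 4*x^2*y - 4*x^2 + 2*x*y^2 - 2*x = x^2*(4*y - 12) + x*(2*y^2 - 2*y - 12)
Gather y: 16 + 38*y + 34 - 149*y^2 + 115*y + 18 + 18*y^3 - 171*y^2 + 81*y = 18*y^3 - 320*y^2 + 234*y + 68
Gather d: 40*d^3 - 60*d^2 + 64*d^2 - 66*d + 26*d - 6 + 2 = 40*d^3 + 4*d^2 - 40*d - 4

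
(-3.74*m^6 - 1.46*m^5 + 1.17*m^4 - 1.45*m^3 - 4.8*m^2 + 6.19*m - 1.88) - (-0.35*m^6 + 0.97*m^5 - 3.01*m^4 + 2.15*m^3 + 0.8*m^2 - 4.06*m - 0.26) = -3.39*m^6 - 2.43*m^5 + 4.18*m^4 - 3.6*m^3 - 5.6*m^2 + 10.25*m - 1.62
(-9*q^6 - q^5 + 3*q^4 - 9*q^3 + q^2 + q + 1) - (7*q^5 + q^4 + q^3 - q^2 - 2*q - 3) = -9*q^6 - 8*q^5 + 2*q^4 - 10*q^3 + 2*q^2 + 3*q + 4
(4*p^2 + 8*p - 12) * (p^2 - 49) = 4*p^4 + 8*p^3 - 208*p^2 - 392*p + 588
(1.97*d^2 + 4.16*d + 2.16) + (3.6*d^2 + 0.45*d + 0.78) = 5.57*d^2 + 4.61*d + 2.94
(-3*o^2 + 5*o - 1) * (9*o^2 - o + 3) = -27*o^4 + 48*o^3 - 23*o^2 + 16*o - 3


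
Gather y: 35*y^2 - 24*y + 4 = 35*y^2 - 24*y + 4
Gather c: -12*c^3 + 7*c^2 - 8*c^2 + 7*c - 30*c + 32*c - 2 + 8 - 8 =-12*c^3 - c^2 + 9*c - 2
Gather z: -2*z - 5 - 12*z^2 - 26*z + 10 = -12*z^2 - 28*z + 5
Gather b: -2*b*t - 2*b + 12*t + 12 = b*(-2*t - 2) + 12*t + 12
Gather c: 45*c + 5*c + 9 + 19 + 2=50*c + 30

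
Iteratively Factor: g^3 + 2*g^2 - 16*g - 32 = (g + 4)*(g^2 - 2*g - 8) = (g - 4)*(g + 4)*(g + 2)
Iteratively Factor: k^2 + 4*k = (k + 4)*(k)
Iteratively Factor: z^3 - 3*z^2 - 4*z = (z - 4)*(z^2 + z) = z*(z - 4)*(z + 1)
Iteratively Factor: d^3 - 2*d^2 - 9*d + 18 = (d - 3)*(d^2 + d - 6) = (d - 3)*(d + 3)*(d - 2)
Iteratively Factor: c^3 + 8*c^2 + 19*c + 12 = (c + 4)*(c^2 + 4*c + 3) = (c + 1)*(c + 4)*(c + 3)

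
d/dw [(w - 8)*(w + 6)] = 2*w - 2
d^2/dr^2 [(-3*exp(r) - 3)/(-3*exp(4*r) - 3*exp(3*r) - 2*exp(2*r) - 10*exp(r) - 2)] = (243*exp(8*r) + 729*exp(7*r) + 765*exp(6*r) - 297*exp(5*r) - 636*exp(4*r) - 354*exp(3*r) - 54*exp(2*r) + 192*exp(r) - 48)*exp(r)/(27*exp(12*r) + 81*exp(11*r) + 135*exp(10*r) + 405*exp(9*r) + 684*exp(8*r) + 774*exp(7*r) + 1394*exp(6*r) + 1452*exp(5*r) + 1020*exp(4*r) + 1276*exp(3*r) + 624*exp(2*r) + 120*exp(r) + 8)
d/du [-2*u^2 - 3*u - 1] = -4*u - 3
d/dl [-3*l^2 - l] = -6*l - 1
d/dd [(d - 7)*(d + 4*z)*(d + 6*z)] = 3*d^2 + 20*d*z - 14*d + 24*z^2 - 70*z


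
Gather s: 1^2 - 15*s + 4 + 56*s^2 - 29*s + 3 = 56*s^2 - 44*s + 8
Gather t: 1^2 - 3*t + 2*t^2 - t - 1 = 2*t^2 - 4*t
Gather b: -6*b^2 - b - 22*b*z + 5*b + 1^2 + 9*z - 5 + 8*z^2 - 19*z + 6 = -6*b^2 + b*(4 - 22*z) + 8*z^2 - 10*z + 2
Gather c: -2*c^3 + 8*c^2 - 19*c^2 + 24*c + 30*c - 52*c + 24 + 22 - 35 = -2*c^3 - 11*c^2 + 2*c + 11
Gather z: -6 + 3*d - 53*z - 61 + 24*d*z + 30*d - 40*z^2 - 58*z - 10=33*d - 40*z^2 + z*(24*d - 111) - 77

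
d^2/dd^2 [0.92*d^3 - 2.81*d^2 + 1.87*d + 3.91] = 5.52*d - 5.62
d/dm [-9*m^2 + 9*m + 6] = 9 - 18*m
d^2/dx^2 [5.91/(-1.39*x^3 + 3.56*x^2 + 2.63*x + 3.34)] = ((49.2894*x - 42.0792)*(-1.39*x^3 + 3.56*x^2 + 2.63*x + 3.34) + 5.91*(-8.34*x^2 + 14.24*x + 5.26)*(-4.17*x^2 + 7.12*x + 2.63))/(-1.39*x^3 + 3.56*x^2 + 2.63*x + 3.34)^3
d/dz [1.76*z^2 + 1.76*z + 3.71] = 3.52*z + 1.76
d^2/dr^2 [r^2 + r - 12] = 2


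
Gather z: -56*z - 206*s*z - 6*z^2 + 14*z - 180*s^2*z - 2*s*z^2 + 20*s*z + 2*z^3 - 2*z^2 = 2*z^3 + z^2*(-2*s - 8) + z*(-180*s^2 - 186*s - 42)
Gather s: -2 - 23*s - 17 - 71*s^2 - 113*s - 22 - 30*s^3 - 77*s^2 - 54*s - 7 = -30*s^3 - 148*s^2 - 190*s - 48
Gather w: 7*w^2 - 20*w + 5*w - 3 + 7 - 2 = 7*w^2 - 15*w + 2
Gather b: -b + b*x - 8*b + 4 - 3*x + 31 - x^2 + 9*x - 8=b*(x - 9) - x^2 + 6*x + 27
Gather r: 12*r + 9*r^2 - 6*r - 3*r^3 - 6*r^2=-3*r^3 + 3*r^2 + 6*r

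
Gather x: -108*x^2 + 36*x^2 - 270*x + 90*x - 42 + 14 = -72*x^2 - 180*x - 28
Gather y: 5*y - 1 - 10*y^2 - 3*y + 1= -10*y^2 + 2*y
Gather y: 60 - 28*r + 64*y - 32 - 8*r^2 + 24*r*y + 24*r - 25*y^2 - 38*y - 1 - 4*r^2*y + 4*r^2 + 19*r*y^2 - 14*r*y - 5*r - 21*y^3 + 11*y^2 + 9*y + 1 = -4*r^2 - 9*r - 21*y^3 + y^2*(19*r - 14) + y*(-4*r^2 + 10*r + 35) + 28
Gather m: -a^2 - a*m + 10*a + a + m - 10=-a^2 + 11*a + m*(1 - a) - 10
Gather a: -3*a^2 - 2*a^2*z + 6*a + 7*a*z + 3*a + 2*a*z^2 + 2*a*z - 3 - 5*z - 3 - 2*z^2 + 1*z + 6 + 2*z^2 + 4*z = a^2*(-2*z - 3) + a*(2*z^2 + 9*z + 9)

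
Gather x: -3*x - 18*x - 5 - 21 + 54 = 28 - 21*x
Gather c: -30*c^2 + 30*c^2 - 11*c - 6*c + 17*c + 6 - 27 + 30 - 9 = 0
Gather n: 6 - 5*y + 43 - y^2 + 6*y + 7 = -y^2 + y + 56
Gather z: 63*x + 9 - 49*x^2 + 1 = -49*x^2 + 63*x + 10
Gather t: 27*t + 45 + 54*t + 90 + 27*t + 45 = 108*t + 180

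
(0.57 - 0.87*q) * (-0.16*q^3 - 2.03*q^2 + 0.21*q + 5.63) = 0.1392*q^4 + 1.6749*q^3 - 1.3398*q^2 - 4.7784*q + 3.2091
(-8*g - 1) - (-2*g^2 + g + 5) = 2*g^2 - 9*g - 6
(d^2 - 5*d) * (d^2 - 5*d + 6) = d^4 - 10*d^3 + 31*d^2 - 30*d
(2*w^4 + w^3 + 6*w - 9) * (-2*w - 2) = -4*w^5 - 6*w^4 - 2*w^3 - 12*w^2 + 6*w + 18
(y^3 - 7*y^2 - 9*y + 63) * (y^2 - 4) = y^5 - 7*y^4 - 13*y^3 + 91*y^2 + 36*y - 252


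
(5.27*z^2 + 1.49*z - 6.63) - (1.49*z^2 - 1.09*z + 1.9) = 3.78*z^2 + 2.58*z - 8.53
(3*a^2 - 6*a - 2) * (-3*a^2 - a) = -9*a^4 + 15*a^3 + 12*a^2 + 2*a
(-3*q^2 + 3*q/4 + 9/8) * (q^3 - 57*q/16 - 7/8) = -3*q^5 + 3*q^4/4 + 189*q^3/16 - 3*q^2/64 - 597*q/128 - 63/64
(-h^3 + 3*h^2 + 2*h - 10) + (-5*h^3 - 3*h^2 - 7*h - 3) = -6*h^3 - 5*h - 13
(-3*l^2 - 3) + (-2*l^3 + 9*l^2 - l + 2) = -2*l^3 + 6*l^2 - l - 1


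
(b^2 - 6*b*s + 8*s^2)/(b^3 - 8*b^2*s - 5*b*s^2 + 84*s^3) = (-b + 2*s)/(-b^2 + 4*b*s + 21*s^2)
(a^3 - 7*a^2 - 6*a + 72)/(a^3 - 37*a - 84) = (a^2 - 10*a + 24)/(a^2 - 3*a - 28)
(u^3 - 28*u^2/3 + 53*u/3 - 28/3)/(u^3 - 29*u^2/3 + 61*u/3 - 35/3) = (3*u - 4)/(3*u - 5)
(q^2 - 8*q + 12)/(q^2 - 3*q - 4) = (-q^2 + 8*q - 12)/(-q^2 + 3*q + 4)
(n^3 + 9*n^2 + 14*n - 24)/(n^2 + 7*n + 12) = (n^2 + 5*n - 6)/(n + 3)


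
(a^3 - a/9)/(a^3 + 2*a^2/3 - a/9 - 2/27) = 3*a/(3*a + 2)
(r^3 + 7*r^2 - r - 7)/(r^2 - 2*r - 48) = (-r^3 - 7*r^2 + r + 7)/(-r^2 + 2*r + 48)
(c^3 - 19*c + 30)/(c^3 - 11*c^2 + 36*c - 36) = (c + 5)/(c - 6)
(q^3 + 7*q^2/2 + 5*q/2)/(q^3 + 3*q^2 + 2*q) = (q + 5/2)/(q + 2)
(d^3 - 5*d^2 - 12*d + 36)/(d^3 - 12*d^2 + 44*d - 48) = (d + 3)/(d - 4)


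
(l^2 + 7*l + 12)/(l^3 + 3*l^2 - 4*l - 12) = (l + 4)/(l^2 - 4)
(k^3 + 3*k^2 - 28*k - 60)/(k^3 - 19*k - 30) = (k + 6)/(k + 3)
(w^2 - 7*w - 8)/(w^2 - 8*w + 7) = (w^2 - 7*w - 8)/(w^2 - 8*w + 7)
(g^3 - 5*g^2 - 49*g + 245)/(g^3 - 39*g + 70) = (g - 7)/(g - 2)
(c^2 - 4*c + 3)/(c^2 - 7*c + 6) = (c - 3)/(c - 6)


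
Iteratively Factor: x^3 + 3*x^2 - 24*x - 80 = (x + 4)*(x^2 - x - 20) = (x + 4)^2*(x - 5)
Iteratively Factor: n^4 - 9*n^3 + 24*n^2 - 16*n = (n)*(n^3 - 9*n^2 + 24*n - 16) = n*(n - 1)*(n^2 - 8*n + 16) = n*(n - 4)*(n - 1)*(n - 4)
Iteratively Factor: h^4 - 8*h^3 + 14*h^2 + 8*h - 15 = (h + 1)*(h^3 - 9*h^2 + 23*h - 15) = (h - 5)*(h + 1)*(h^2 - 4*h + 3) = (h - 5)*(h - 1)*(h + 1)*(h - 3)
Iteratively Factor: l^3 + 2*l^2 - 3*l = (l + 3)*(l^2 - l) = (l - 1)*(l + 3)*(l)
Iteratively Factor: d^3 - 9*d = (d)*(d^2 - 9) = d*(d - 3)*(d + 3)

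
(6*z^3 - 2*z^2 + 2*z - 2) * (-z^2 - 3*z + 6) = -6*z^5 - 16*z^4 + 40*z^3 - 16*z^2 + 18*z - 12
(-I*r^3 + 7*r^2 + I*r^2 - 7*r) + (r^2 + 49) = -I*r^3 + 8*r^2 + I*r^2 - 7*r + 49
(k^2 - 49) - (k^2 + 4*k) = -4*k - 49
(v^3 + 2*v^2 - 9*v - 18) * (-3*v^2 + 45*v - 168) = -3*v^5 + 39*v^4 - 51*v^3 - 687*v^2 + 702*v + 3024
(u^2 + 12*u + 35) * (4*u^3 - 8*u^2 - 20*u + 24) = 4*u^5 + 40*u^4 + 24*u^3 - 496*u^2 - 412*u + 840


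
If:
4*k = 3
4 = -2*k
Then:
No Solution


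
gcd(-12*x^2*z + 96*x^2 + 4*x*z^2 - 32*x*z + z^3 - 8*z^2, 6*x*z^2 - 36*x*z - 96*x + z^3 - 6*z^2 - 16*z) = 6*x*z - 48*x + z^2 - 8*z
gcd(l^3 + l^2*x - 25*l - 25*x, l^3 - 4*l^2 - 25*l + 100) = l^2 - 25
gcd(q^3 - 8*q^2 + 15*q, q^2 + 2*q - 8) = 1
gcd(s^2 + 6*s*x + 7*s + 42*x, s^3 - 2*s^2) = 1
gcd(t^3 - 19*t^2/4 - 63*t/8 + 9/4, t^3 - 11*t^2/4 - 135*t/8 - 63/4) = t^2 - 9*t/2 - 9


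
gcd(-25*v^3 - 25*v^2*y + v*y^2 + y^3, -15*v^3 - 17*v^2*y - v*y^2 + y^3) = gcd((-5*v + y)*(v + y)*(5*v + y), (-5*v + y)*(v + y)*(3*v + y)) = -5*v^2 - 4*v*y + y^2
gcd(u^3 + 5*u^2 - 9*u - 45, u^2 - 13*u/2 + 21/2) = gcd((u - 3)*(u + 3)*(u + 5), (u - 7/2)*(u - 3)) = u - 3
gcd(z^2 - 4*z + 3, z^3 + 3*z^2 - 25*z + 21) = z^2 - 4*z + 3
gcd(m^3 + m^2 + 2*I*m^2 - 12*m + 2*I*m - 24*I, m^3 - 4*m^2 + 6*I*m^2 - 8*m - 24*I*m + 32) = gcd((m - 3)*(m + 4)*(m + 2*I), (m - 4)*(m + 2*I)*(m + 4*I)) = m + 2*I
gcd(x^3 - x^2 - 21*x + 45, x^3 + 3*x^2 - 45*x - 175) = x + 5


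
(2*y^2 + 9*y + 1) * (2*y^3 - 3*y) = 4*y^5 + 18*y^4 - 4*y^3 - 27*y^2 - 3*y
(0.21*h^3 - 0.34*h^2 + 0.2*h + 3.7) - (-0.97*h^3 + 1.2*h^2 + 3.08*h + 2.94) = 1.18*h^3 - 1.54*h^2 - 2.88*h + 0.76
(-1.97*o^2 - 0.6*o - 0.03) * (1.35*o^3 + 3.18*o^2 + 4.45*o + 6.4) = -2.6595*o^5 - 7.0746*o^4 - 10.715*o^3 - 15.3734*o^2 - 3.9735*o - 0.192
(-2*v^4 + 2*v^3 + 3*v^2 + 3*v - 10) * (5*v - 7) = -10*v^5 + 24*v^4 + v^3 - 6*v^2 - 71*v + 70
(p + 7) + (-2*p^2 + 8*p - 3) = -2*p^2 + 9*p + 4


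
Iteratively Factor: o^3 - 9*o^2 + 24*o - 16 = (o - 4)*(o^2 - 5*o + 4) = (o - 4)^2*(o - 1)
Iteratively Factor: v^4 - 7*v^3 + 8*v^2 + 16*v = (v + 1)*(v^3 - 8*v^2 + 16*v) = (v - 4)*(v + 1)*(v^2 - 4*v) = v*(v - 4)*(v + 1)*(v - 4)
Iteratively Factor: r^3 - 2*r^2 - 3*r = (r + 1)*(r^2 - 3*r) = r*(r + 1)*(r - 3)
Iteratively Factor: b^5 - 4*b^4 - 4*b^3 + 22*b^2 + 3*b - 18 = (b - 3)*(b^4 - b^3 - 7*b^2 + b + 6) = (b - 3)^2*(b^3 + 2*b^2 - b - 2) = (b - 3)^2*(b - 1)*(b^2 + 3*b + 2) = (b - 3)^2*(b - 1)*(b + 1)*(b + 2)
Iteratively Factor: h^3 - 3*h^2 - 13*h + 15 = (h - 1)*(h^2 - 2*h - 15) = (h - 1)*(h + 3)*(h - 5)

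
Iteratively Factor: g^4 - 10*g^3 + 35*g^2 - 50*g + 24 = (g - 3)*(g^3 - 7*g^2 + 14*g - 8) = (g - 3)*(g - 2)*(g^2 - 5*g + 4) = (g - 3)*(g - 2)*(g - 1)*(g - 4)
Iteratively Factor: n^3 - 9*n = (n + 3)*(n^2 - 3*n) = n*(n + 3)*(n - 3)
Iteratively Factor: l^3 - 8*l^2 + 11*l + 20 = (l + 1)*(l^2 - 9*l + 20) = (l - 5)*(l + 1)*(l - 4)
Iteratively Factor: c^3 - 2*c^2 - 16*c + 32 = (c - 4)*(c^2 + 2*c - 8) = (c - 4)*(c - 2)*(c + 4)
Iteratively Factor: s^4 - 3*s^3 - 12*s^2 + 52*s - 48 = (s - 2)*(s^3 - s^2 - 14*s + 24) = (s - 2)^2*(s^2 + s - 12) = (s - 2)^2*(s + 4)*(s - 3)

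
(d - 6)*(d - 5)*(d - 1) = d^3 - 12*d^2 + 41*d - 30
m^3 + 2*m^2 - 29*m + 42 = (m - 3)*(m - 2)*(m + 7)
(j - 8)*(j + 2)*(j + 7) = j^3 + j^2 - 58*j - 112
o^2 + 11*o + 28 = (o + 4)*(o + 7)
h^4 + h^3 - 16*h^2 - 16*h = h*(h - 4)*(h + 1)*(h + 4)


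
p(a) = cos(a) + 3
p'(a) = -sin(a)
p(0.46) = 3.90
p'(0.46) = -0.44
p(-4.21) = 2.52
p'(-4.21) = -0.88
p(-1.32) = 3.25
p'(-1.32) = 0.97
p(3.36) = 2.02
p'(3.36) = 0.22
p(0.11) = 3.99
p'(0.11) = -0.11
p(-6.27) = 4.00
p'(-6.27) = -0.01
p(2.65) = 2.12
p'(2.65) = -0.47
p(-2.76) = 2.07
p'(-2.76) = 0.37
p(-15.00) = 2.24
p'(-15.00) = 0.65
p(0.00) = 4.00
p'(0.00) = 0.00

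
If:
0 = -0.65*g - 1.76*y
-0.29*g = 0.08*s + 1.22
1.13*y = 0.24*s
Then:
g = -8.09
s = 14.06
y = 2.99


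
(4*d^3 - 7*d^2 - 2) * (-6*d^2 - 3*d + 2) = -24*d^5 + 30*d^4 + 29*d^3 - 2*d^2 + 6*d - 4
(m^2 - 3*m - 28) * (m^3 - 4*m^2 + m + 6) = m^5 - 7*m^4 - 15*m^3 + 115*m^2 - 46*m - 168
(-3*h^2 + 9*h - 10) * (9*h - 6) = -27*h^3 + 99*h^2 - 144*h + 60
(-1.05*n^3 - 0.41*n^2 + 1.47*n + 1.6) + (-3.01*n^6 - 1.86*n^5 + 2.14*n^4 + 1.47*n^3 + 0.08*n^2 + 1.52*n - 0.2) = -3.01*n^6 - 1.86*n^5 + 2.14*n^4 + 0.42*n^3 - 0.33*n^2 + 2.99*n + 1.4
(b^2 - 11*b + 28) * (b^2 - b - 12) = b^4 - 12*b^3 + 27*b^2 + 104*b - 336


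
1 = 1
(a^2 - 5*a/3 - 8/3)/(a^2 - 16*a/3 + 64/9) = 3*(a + 1)/(3*a - 8)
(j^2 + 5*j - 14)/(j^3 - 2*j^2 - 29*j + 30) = (j^2 + 5*j - 14)/(j^3 - 2*j^2 - 29*j + 30)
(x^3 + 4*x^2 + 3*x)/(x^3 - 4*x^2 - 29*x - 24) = x/(x - 8)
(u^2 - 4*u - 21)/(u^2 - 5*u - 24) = (u - 7)/(u - 8)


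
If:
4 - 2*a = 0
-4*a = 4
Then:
No Solution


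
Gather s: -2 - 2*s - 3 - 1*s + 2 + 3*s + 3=0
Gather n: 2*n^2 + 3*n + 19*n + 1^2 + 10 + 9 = 2*n^2 + 22*n + 20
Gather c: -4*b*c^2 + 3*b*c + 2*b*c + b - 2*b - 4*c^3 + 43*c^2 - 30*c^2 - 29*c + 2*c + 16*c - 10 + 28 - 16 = -b - 4*c^3 + c^2*(13 - 4*b) + c*(5*b - 11) + 2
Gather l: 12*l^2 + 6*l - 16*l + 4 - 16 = 12*l^2 - 10*l - 12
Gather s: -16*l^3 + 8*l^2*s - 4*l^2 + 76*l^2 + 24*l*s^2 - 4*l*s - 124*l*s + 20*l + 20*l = -16*l^3 + 72*l^2 + 24*l*s^2 + 40*l + s*(8*l^2 - 128*l)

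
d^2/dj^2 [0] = 0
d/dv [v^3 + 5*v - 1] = 3*v^2 + 5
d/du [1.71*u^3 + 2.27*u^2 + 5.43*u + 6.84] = 5.13*u^2 + 4.54*u + 5.43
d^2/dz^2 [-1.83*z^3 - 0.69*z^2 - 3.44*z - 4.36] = -10.98*z - 1.38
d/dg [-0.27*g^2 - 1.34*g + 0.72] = -0.54*g - 1.34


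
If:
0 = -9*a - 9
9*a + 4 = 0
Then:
No Solution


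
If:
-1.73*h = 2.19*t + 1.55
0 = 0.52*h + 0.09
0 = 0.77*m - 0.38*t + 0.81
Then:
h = -0.17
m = -1.33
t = -0.57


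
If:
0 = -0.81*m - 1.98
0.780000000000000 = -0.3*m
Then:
No Solution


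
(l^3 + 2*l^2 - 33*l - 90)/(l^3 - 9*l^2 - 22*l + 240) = (l + 3)/(l - 8)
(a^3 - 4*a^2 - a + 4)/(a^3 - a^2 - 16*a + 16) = (a + 1)/(a + 4)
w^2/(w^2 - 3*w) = w/(w - 3)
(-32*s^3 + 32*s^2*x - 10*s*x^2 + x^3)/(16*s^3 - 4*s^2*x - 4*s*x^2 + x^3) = (-4*s + x)/(2*s + x)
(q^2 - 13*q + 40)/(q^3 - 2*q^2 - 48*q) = (q - 5)/(q*(q + 6))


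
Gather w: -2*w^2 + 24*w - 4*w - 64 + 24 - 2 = -2*w^2 + 20*w - 42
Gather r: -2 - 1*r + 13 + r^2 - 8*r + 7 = r^2 - 9*r + 18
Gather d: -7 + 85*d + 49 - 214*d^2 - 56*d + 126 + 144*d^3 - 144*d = 144*d^3 - 214*d^2 - 115*d + 168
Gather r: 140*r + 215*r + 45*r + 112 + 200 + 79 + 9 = 400*r + 400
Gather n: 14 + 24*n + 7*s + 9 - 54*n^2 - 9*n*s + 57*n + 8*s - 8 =-54*n^2 + n*(81 - 9*s) + 15*s + 15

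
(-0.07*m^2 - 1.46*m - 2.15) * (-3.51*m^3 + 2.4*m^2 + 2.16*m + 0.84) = 0.2457*m^5 + 4.9566*m^4 + 3.8913*m^3 - 8.3724*m^2 - 5.8704*m - 1.806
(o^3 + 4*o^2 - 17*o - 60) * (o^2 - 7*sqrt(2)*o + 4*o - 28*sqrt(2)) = o^5 - 7*sqrt(2)*o^4 + 8*o^4 - 56*sqrt(2)*o^3 - o^3 - 128*o^2 + 7*sqrt(2)*o^2 - 240*o + 896*sqrt(2)*o + 1680*sqrt(2)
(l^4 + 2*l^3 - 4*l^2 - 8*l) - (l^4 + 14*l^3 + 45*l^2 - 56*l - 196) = -12*l^3 - 49*l^2 + 48*l + 196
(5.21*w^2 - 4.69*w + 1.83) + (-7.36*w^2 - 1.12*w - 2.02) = -2.15*w^2 - 5.81*w - 0.19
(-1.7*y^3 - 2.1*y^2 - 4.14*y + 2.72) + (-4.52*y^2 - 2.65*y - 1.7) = -1.7*y^3 - 6.62*y^2 - 6.79*y + 1.02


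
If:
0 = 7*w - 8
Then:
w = 8/7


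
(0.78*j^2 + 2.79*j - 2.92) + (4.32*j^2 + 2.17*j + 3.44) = 5.1*j^2 + 4.96*j + 0.52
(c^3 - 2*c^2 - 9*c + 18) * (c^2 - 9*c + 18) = c^5 - 11*c^4 + 27*c^3 + 63*c^2 - 324*c + 324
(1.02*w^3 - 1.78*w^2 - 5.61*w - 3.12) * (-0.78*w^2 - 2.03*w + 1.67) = -0.7956*w^5 - 0.6822*w^4 + 9.6926*w^3 + 10.8493*w^2 - 3.0351*w - 5.2104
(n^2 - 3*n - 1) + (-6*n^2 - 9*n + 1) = -5*n^2 - 12*n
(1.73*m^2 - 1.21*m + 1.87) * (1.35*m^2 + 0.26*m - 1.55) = 2.3355*m^4 - 1.1837*m^3 - 0.4716*m^2 + 2.3617*m - 2.8985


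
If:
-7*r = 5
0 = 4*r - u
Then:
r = -5/7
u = -20/7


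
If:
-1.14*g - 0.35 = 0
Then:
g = -0.31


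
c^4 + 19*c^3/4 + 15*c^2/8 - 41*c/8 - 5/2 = (c - 1)*(c + 1/2)*(c + 5/4)*(c + 4)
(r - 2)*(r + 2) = r^2 - 4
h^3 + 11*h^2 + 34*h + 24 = (h + 1)*(h + 4)*(h + 6)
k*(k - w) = k^2 - k*w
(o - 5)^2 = o^2 - 10*o + 25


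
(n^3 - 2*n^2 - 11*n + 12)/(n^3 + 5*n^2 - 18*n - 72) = (n - 1)/(n + 6)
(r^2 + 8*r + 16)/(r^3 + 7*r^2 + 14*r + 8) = (r + 4)/(r^2 + 3*r + 2)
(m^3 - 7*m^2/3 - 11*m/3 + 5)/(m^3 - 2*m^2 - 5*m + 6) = (m + 5/3)/(m + 2)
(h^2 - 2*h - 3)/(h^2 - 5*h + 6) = (h + 1)/(h - 2)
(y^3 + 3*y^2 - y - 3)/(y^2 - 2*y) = (y^3 + 3*y^2 - y - 3)/(y*(y - 2))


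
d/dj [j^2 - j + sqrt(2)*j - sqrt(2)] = 2*j - 1 + sqrt(2)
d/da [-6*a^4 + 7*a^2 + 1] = -24*a^3 + 14*a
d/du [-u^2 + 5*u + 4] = 5 - 2*u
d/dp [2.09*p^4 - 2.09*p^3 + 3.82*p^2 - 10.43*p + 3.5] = 8.36*p^3 - 6.27*p^2 + 7.64*p - 10.43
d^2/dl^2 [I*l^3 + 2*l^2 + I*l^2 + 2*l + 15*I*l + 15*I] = 6*I*l + 4 + 2*I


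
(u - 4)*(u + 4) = u^2 - 16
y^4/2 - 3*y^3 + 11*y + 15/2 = (y/2 + 1/2)*(y - 5)*(y - 3)*(y + 1)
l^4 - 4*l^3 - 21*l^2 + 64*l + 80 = (l - 5)*(l - 4)*(l + 1)*(l + 4)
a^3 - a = a*(a - 1)*(a + 1)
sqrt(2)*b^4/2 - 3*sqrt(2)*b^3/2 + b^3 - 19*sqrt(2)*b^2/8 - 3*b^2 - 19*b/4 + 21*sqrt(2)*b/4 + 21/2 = (b - 7/2)*(b - 3/2)*(b + 2)*(sqrt(2)*b/2 + 1)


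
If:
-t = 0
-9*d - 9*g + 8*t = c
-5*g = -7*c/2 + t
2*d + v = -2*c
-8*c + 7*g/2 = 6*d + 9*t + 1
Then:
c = -60/41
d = 146/123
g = -42/41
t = 0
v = 68/123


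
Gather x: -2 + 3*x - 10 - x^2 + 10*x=-x^2 + 13*x - 12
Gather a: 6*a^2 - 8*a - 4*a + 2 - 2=6*a^2 - 12*a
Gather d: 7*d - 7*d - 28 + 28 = 0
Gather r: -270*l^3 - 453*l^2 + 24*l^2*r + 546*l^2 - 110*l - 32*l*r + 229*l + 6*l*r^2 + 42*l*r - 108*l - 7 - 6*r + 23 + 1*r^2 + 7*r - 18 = -270*l^3 + 93*l^2 + 11*l + r^2*(6*l + 1) + r*(24*l^2 + 10*l + 1) - 2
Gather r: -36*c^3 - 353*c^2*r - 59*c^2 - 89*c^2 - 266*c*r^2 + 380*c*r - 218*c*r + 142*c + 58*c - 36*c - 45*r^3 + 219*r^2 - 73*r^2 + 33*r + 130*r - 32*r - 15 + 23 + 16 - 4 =-36*c^3 - 148*c^2 + 164*c - 45*r^3 + r^2*(146 - 266*c) + r*(-353*c^2 + 162*c + 131) + 20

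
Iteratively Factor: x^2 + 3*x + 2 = (x + 1)*(x + 2)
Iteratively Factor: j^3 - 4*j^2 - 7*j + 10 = (j - 5)*(j^2 + j - 2) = (j - 5)*(j + 2)*(j - 1)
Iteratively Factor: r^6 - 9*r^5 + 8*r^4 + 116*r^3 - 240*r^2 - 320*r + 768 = (r + 3)*(r^5 - 12*r^4 + 44*r^3 - 16*r^2 - 192*r + 256) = (r + 2)*(r + 3)*(r^4 - 14*r^3 + 72*r^2 - 160*r + 128) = (r - 4)*(r + 2)*(r + 3)*(r^3 - 10*r^2 + 32*r - 32) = (r - 4)^2*(r + 2)*(r + 3)*(r^2 - 6*r + 8) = (r - 4)^3*(r + 2)*(r + 3)*(r - 2)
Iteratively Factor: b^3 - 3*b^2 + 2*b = (b - 2)*(b^2 - b) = b*(b - 2)*(b - 1)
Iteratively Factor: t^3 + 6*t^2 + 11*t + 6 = (t + 3)*(t^2 + 3*t + 2) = (t + 2)*(t + 3)*(t + 1)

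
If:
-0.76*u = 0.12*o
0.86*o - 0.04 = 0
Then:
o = 0.05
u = -0.01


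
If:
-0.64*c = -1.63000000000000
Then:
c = 2.55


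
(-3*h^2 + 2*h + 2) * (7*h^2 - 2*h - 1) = -21*h^4 + 20*h^3 + 13*h^2 - 6*h - 2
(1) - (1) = 0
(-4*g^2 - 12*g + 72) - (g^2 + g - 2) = -5*g^2 - 13*g + 74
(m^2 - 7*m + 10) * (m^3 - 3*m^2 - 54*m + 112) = m^5 - 10*m^4 - 23*m^3 + 460*m^2 - 1324*m + 1120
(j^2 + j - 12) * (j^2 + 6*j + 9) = j^4 + 7*j^3 + 3*j^2 - 63*j - 108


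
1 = 1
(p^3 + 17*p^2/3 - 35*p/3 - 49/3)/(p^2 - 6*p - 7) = (3*p^2 + 14*p - 49)/(3*(p - 7))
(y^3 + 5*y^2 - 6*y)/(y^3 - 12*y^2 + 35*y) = (y^2 + 5*y - 6)/(y^2 - 12*y + 35)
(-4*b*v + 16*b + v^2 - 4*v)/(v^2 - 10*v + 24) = (-4*b + v)/(v - 6)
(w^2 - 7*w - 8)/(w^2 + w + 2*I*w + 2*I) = (w - 8)/(w + 2*I)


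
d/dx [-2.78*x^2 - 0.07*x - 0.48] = -5.56*x - 0.07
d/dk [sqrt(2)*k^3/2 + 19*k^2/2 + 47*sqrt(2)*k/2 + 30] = 3*sqrt(2)*k^2/2 + 19*k + 47*sqrt(2)/2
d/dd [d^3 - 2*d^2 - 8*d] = 3*d^2 - 4*d - 8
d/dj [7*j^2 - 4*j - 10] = 14*j - 4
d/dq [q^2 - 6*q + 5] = 2*q - 6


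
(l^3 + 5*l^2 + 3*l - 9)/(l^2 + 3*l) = l + 2 - 3/l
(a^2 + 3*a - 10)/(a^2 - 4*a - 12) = (-a^2 - 3*a + 10)/(-a^2 + 4*a + 12)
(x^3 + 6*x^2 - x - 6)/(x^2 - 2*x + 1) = (x^2 + 7*x + 6)/(x - 1)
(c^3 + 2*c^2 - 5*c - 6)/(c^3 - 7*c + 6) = (c + 1)/(c - 1)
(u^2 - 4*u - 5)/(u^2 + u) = (u - 5)/u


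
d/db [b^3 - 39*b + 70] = 3*b^2 - 39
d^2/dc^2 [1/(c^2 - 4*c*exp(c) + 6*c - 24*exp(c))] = 2*((2*c*exp(c) + 16*exp(c) - 1)*(c^2 - 4*c*exp(c) + 6*c - 24*exp(c)) + 4*(2*c*exp(c) - c + 14*exp(c) - 3)^2)/(c^2 - 4*c*exp(c) + 6*c - 24*exp(c))^3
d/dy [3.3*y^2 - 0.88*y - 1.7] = 6.6*y - 0.88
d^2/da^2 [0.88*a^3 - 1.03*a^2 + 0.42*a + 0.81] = 5.28*a - 2.06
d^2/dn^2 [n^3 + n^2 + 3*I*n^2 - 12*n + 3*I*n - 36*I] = 6*n + 2 + 6*I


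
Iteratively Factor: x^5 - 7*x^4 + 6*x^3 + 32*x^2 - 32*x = (x)*(x^4 - 7*x^3 + 6*x^2 + 32*x - 32) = x*(x - 4)*(x^3 - 3*x^2 - 6*x + 8) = x*(x - 4)^2*(x^2 + x - 2) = x*(x - 4)^2*(x + 2)*(x - 1)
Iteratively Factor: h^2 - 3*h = (h - 3)*(h)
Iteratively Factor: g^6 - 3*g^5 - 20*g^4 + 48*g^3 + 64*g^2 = (g + 4)*(g^5 - 7*g^4 + 8*g^3 + 16*g^2) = g*(g + 4)*(g^4 - 7*g^3 + 8*g^2 + 16*g) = g*(g - 4)*(g + 4)*(g^3 - 3*g^2 - 4*g) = g*(g - 4)^2*(g + 4)*(g^2 + g) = g*(g - 4)^2*(g + 1)*(g + 4)*(g)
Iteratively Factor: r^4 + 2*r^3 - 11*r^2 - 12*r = (r)*(r^3 + 2*r^2 - 11*r - 12) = r*(r + 1)*(r^2 + r - 12) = r*(r - 3)*(r + 1)*(r + 4)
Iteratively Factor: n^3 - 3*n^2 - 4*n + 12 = (n - 3)*(n^2 - 4) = (n - 3)*(n + 2)*(n - 2)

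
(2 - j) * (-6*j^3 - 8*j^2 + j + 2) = 6*j^4 - 4*j^3 - 17*j^2 + 4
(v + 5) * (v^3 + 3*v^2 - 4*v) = v^4 + 8*v^3 + 11*v^2 - 20*v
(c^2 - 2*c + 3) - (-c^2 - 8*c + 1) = 2*c^2 + 6*c + 2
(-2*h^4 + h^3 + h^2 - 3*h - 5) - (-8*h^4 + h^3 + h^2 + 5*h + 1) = 6*h^4 - 8*h - 6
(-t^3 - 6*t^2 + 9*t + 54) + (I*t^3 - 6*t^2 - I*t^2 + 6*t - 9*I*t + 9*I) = -t^3 + I*t^3 - 12*t^2 - I*t^2 + 15*t - 9*I*t + 54 + 9*I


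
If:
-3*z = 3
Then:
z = -1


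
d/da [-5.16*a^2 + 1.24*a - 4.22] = 1.24 - 10.32*a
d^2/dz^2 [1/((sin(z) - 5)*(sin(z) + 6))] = (-4*sin(z)^4 - 3*sin(z)^3 - 115*sin(z)^2 - 24*sin(z) + 62)/((sin(z) - 5)^3*(sin(z) + 6)^3)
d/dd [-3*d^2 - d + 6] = -6*d - 1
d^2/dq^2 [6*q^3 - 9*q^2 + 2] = 36*q - 18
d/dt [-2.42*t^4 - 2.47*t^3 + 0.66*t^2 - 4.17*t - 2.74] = -9.68*t^3 - 7.41*t^2 + 1.32*t - 4.17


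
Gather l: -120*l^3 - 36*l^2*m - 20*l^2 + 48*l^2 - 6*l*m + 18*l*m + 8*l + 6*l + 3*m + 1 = -120*l^3 + l^2*(28 - 36*m) + l*(12*m + 14) + 3*m + 1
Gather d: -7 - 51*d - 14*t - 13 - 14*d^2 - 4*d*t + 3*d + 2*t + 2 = -14*d^2 + d*(-4*t - 48) - 12*t - 18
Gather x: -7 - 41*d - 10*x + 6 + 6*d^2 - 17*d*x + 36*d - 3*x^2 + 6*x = 6*d^2 - 5*d - 3*x^2 + x*(-17*d - 4) - 1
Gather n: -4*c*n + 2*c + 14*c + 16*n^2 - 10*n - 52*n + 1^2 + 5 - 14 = 16*c + 16*n^2 + n*(-4*c - 62) - 8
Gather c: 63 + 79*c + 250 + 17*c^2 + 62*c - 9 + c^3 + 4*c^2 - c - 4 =c^3 + 21*c^2 + 140*c + 300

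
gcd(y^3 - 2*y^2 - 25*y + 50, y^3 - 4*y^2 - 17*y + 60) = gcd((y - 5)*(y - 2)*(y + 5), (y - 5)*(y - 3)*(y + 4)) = y - 5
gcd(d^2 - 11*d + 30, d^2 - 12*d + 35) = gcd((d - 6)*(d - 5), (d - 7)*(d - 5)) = d - 5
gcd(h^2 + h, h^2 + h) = h^2 + h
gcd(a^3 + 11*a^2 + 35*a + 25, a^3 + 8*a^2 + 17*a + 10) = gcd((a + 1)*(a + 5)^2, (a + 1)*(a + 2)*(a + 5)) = a^2 + 6*a + 5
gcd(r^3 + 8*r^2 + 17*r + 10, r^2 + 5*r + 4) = r + 1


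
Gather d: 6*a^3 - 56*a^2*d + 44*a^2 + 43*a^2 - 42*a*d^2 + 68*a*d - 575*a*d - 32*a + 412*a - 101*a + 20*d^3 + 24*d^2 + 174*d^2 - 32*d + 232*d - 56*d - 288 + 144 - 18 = 6*a^3 + 87*a^2 + 279*a + 20*d^3 + d^2*(198 - 42*a) + d*(-56*a^2 - 507*a + 144) - 162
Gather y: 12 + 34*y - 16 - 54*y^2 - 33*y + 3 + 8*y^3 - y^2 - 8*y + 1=8*y^3 - 55*y^2 - 7*y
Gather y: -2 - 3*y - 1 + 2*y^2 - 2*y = 2*y^2 - 5*y - 3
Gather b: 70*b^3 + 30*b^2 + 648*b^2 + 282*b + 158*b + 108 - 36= 70*b^3 + 678*b^2 + 440*b + 72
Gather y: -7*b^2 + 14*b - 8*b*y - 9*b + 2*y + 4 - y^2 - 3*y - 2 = -7*b^2 + 5*b - y^2 + y*(-8*b - 1) + 2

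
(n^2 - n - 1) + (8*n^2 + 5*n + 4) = 9*n^2 + 4*n + 3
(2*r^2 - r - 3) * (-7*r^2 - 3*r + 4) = -14*r^4 + r^3 + 32*r^2 + 5*r - 12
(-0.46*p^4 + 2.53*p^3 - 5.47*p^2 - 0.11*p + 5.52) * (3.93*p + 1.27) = -1.8078*p^5 + 9.3587*p^4 - 18.284*p^3 - 7.3792*p^2 + 21.5539*p + 7.0104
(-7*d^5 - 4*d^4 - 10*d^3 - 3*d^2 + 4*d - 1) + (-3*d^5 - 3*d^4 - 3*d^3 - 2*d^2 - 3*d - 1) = -10*d^5 - 7*d^4 - 13*d^3 - 5*d^2 + d - 2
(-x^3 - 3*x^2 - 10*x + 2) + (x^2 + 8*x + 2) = -x^3 - 2*x^2 - 2*x + 4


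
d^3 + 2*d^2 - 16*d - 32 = (d - 4)*(d + 2)*(d + 4)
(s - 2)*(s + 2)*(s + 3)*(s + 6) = s^4 + 9*s^3 + 14*s^2 - 36*s - 72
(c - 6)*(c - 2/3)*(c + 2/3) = c^3 - 6*c^2 - 4*c/9 + 8/3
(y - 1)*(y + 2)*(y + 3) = y^3 + 4*y^2 + y - 6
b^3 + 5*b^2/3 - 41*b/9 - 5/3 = (b - 5/3)*(b + 1/3)*(b + 3)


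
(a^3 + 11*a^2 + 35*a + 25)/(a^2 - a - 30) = (a^2 + 6*a + 5)/(a - 6)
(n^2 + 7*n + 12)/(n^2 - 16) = (n + 3)/(n - 4)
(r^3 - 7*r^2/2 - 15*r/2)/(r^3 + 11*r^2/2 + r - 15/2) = r*(r - 5)/(r^2 + 4*r - 5)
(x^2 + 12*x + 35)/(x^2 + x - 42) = (x + 5)/(x - 6)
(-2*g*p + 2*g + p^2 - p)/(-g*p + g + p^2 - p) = (-2*g + p)/(-g + p)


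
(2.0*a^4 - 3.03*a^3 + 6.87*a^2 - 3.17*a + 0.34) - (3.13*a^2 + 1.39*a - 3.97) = 2.0*a^4 - 3.03*a^3 + 3.74*a^2 - 4.56*a + 4.31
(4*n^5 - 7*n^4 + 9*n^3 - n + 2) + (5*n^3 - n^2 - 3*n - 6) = 4*n^5 - 7*n^4 + 14*n^3 - n^2 - 4*n - 4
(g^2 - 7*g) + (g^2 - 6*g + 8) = 2*g^2 - 13*g + 8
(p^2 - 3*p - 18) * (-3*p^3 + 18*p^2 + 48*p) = -3*p^5 + 27*p^4 + 48*p^3 - 468*p^2 - 864*p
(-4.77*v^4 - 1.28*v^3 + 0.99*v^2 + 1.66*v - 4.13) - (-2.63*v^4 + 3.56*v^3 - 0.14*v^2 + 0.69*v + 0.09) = -2.14*v^4 - 4.84*v^3 + 1.13*v^2 + 0.97*v - 4.22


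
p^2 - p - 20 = (p - 5)*(p + 4)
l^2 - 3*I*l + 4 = (l - 4*I)*(l + I)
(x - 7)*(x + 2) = x^2 - 5*x - 14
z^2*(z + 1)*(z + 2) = z^4 + 3*z^3 + 2*z^2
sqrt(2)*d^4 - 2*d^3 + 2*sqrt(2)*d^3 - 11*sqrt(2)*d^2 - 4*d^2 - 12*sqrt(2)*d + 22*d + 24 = (d - 3)*(d + 4)*(d - sqrt(2))*(sqrt(2)*d + sqrt(2))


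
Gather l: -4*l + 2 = 2 - 4*l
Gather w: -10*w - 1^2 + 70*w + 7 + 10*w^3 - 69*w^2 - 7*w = 10*w^3 - 69*w^2 + 53*w + 6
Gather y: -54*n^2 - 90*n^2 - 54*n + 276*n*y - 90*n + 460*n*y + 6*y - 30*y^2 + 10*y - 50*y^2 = -144*n^2 - 144*n - 80*y^2 + y*(736*n + 16)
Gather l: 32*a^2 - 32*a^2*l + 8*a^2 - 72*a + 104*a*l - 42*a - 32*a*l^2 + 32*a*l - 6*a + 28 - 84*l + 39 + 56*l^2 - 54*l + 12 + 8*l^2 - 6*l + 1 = 40*a^2 - 120*a + l^2*(64 - 32*a) + l*(-32*a^2 + 136*a - 144) + 80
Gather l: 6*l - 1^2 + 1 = 6*l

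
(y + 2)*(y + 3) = y^2 + 5*y + 6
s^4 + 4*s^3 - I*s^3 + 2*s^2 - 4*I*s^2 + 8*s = s*(s + 4)*(s - 2*I)*(s + I)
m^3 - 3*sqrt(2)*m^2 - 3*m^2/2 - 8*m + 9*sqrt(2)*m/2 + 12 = (m - 3/2)*(m - 4*sqrt(2))*(m + sqrt(2))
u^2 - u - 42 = (u - 7)*(u + 6)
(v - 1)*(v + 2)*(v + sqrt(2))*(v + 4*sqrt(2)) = v^4 + v^3 + 5*sqrt(2)*v^3 + 6*v^2 + 5*sqrt(2)*v^2 - 10*sqrt(2)*v + 8*v - 16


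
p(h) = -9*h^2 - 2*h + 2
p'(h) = -18*h - 2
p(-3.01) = -73.52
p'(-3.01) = 52.18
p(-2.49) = -48.82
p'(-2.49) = 42.82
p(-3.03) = -74.57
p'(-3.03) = 52.54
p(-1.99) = -29.66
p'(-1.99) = 33.82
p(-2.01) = -30.34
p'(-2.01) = 34.18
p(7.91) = -576.93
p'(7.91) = -144.38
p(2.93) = -81.12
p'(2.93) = -54.74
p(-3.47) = -99.43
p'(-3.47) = 60.46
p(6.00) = -334.00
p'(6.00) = -110.00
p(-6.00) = -310.00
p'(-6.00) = 106.00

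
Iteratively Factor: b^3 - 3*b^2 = (b)*(b^2 - 3*b) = b^2*(b - 3)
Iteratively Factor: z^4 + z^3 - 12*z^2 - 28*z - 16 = (z + 1)*(z^3 - 12*z - 16) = (z + 1)*(z + 2)*(z^2 - 2*z - 8) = (z - 4)*(z + 1)*(z + 2)*(z + 2)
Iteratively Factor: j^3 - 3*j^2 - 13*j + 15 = (j + 3)*(j^2 - 6*j + 5) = (j - 5)*(j + 3)*(j - 1)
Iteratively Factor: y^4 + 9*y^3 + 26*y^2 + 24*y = (y)*(y^3 + 9*y^2 + 26*y + 24) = y*(y + 3)*(y^2 + 6*y + 8) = y*(y + 3)*(y + 4)*(y + 2)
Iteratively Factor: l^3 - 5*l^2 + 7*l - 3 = (l - 1)*(l^2 - 4*l + 3) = (l - 1)^2*(l - 3)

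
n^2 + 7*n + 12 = (n + 3)*(n + 4)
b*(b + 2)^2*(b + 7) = b^4 + 11*b^3 + 32*b^2 + 28*b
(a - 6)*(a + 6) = a^2 - 36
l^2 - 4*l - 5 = (l - 5)*(l + 1)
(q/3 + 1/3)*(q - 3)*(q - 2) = q^3/3 - 4*q^2/3 + q/3 + 2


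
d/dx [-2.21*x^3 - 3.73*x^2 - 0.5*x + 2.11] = -6.63*x^2 - 7.46*x - 0.5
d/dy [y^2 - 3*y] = 2*y - 3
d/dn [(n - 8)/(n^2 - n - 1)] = (n^2 - n - (n - 8)*(2*n - 1) - 1)/(-n^2 + n + 1)^2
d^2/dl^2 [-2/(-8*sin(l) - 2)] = 4*(-4*sin(l)^2 + sin(l) + 8)/(4*sin(l) + 1)^3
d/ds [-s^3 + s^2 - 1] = s*(2 - 3*s)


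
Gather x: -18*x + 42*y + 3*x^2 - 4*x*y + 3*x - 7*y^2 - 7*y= 3*x^2 + x*(-4*y - 15) - 7*y^2 + 35*y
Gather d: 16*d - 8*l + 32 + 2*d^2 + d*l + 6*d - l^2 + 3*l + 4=2*d^2 + d*(l + 22) - l^2 - 5*l + 36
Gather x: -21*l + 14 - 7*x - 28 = -21*l - 7*x - 14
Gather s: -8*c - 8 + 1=-8*c - 7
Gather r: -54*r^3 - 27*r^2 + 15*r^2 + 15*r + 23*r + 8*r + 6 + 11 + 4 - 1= -54*r^3 - 12*r^2 + 46*r + 20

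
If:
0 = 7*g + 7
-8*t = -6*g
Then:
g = -1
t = -3/4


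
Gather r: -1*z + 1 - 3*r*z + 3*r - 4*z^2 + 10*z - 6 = r*(3 - 3*z) - 4*z^2 + 9*z - 5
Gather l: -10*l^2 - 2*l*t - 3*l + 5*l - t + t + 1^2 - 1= -10*l^2 + l*(2 - 2*t)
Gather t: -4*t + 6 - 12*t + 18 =24 - 16*t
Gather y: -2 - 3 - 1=-6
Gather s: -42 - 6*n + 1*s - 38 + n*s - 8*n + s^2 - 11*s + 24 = -14*n + s^2 + s*(n - 10) - 56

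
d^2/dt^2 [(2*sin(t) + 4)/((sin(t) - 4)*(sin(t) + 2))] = 2*(-4*sin(t) + cos(t)^2 + 1)/(sin(t) - 4)^3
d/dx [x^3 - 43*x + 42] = 3*x^2 - 43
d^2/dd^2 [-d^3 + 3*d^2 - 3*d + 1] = 6 - 6*d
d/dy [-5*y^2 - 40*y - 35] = -10*y - 40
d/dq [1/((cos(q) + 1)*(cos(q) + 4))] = (2*cos(q) + 5)*sin(q)/((cos(q) + 1)^2*(cos(q) + 4)^2)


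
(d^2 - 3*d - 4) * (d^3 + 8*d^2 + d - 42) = d^5 + 5*d^4 - 27*d^3 - 77*d^2 + 122*d + 168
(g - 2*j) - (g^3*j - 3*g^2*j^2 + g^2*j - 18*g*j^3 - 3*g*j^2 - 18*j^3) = -g^3*j + 3*g^2*j^2 - g^2*j + 18*g*j^3 + 3*g*j^2 + g + 18*j^3 - 2*j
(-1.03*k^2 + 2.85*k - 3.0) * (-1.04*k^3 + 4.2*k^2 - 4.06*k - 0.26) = 1.0712*k^5 - 7.29*k^4 + 19.2718*k^3 - 23.9032*k^2 + 11.439*k + 0.78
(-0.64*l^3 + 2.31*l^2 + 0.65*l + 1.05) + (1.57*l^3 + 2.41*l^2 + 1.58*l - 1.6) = 0.93*l^3 + 4.72*l^2 + 2.23*l - 0.55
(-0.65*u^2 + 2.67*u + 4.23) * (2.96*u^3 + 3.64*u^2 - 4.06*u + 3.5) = -1.924*u^5 + 5.5372*u^4 + 24.8786*u^3 + 2.282*u^2 - 7.8288*u + 14.805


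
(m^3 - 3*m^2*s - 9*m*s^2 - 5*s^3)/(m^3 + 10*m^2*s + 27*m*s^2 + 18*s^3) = (m^2 - 4*m*s - 5*s^2)/(m^2 + 9*m*s + 18*s^2)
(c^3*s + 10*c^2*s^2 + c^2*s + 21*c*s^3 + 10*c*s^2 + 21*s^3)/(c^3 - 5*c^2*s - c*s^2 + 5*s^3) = s*(c^3 + 10*c^2*s + c^2 + 21*c*s^2 + 10*c*s + 21*s^2)/(c^3 - 5*c^2*s - c*s^2 + 5*s^3)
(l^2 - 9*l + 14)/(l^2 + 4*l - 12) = (l - 7)/(l + 6)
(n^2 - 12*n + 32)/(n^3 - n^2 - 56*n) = (n - 4)/(n*(n + 7))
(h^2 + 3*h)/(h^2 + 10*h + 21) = h/(h + 7)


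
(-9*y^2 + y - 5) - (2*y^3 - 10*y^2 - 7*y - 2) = -2*y^3 + y^2 + 8*y - 3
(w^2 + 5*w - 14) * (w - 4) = w^3 + w^2 - 34*w + 56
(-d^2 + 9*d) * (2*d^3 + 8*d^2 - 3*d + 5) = -2*d^5 + 10*d^4 + 75*d^3 - 32*d^2 + 45*d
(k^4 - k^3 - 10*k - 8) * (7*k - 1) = 7*k^5 - 8*k^4 + k^3 - 70*k^2 - 46*k + 8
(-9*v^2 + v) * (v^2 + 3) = -9*v^4 + v^3 - 27*v^2 + 3*v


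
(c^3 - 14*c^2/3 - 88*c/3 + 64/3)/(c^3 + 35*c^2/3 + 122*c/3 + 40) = (3*c^2 - 26*c + 16)/(3*c^2 + 23*c + 30)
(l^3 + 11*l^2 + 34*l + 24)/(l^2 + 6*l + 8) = (l^2 + 7*l + 6)/(l + 2)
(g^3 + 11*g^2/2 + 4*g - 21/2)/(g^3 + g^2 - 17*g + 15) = (2*g^2 + 13*g + 21)/(2*(g^2 + 2*g - 15))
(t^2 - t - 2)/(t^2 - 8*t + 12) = (t + 1)/(t - 6)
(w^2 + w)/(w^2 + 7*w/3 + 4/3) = 3*w/(3*w + 4)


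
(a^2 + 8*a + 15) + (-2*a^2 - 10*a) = -a^2 - 2*a + 15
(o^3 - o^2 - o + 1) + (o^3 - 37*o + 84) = 2*o^3 - o^2 - 38*o + 85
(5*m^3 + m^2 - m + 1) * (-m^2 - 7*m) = -5*m^5 - 36*m^4 - 6*m^3 + 6*m^2 - 7*m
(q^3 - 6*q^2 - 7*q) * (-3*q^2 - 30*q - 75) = -3*q^5 - 12*q^4 + 126*q^3 + 660*q^2 + 525*q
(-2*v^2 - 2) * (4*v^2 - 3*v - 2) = -8*v^4 + 6*v^3 - 4*v^2 + 6*v + 4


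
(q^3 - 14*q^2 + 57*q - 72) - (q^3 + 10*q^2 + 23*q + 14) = -24*q^2 + 34*q - 86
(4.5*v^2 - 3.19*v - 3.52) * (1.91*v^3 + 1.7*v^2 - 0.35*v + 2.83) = 8.595*v^5 + 1.5571*v^4 - 13.7212*v^3 + 7.8675*v^2 - 7.7957*v - 9.9616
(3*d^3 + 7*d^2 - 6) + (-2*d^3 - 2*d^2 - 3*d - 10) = d^3 + 5*d^2 - 3*d - 16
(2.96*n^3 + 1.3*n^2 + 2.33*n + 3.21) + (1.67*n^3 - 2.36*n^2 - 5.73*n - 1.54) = 4.63*n^3 - 1.06*n^2 - 3.4*n + 1.67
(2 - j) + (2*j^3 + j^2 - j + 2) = 2*j^3 + j^2 - 2*j + 4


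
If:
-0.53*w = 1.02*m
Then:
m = -0.519607843137255*w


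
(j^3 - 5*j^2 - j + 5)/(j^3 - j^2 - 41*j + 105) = (j^2 - 1)/(j^2 + 4*j - 21)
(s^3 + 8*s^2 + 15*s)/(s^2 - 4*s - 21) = s*(s + 5)/(s - 7)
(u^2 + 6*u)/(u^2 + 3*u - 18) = u/(u - 3)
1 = 1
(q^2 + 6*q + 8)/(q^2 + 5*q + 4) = (q + 2)/(q + 1)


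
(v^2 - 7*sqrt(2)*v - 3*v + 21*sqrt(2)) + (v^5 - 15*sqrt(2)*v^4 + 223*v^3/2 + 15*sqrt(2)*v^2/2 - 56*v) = v^5 - 15*sqrt(2)*v^4 + 223*v^3/2 + v^2 + 15*sqrt(2)*v^2/2 - 59*v - 7*sqrt(2)*v + 21*sqrt(2)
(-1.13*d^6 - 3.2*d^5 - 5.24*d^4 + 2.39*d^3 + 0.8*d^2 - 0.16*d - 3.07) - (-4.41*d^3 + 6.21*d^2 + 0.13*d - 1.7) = -1.13*d^6 - 3.2*d^5 - 5.24*d^4 + 6.8*d^3 - 5.41*d^2 - 0.29*d - 1.37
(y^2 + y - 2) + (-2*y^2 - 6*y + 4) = -y^2 - 5*y + 2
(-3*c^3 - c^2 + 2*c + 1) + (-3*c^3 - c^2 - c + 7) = -6*c^3 - 2*c^2 + c + 8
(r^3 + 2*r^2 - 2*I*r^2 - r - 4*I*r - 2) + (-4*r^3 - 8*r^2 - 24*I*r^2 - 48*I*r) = -3*r^3 - 6*r^2 - 26*I*r^2 - r - 52*I*r - 2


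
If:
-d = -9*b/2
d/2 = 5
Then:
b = 20/9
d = 10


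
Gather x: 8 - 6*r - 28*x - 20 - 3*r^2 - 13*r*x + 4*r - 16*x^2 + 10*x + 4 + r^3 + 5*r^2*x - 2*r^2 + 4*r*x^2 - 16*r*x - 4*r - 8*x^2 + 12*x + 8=r^3 - 5*r^2 - 6*r + x^2*(4*r - 24) + x*(5*r^2 - 29*r - 6)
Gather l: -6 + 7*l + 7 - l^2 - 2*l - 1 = -l^2 + 5*l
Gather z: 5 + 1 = 6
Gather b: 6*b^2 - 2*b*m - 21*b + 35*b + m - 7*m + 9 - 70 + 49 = 6*b^2 + b*(14 - 2*m) - 6*m - 12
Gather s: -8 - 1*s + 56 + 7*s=6*s + 48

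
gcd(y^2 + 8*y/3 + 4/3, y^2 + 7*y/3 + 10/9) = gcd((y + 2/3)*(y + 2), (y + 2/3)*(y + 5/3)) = y + 2/3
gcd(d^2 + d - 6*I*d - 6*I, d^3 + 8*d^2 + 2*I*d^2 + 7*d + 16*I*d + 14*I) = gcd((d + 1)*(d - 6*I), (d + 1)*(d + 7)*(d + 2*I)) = d + 1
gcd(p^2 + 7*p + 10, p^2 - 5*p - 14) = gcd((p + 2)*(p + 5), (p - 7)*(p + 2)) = p + 2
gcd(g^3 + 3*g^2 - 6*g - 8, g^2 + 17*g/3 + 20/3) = g + 4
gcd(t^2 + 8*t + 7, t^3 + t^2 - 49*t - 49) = t^2 + 8*t + 7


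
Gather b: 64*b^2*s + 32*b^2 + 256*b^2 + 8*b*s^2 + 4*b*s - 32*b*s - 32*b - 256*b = b^2*(64*s + 288) + b*(8*s^2 - 28*s - 288)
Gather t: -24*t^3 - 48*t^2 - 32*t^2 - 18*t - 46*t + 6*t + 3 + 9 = -24*t^3 - 80*t^2 - 58*t + 12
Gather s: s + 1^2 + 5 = s + 6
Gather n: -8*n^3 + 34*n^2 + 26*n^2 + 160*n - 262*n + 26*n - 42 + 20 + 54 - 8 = -8*n^3 + 60*n^2 - 76*n + 24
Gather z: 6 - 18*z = 6 - 18*z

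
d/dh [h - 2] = 1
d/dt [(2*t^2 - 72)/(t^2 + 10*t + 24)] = 20/(t^2 + 8*t + 16)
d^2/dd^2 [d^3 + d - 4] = 6*d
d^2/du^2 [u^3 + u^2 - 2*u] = 6*u + 2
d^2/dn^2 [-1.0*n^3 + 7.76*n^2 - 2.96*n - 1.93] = 15.52 - 6.0*n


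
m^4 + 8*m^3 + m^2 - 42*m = m*(m - 2)*(m + 3)*(m + 7)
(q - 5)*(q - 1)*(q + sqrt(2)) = q^3 - 6*q^2 + sqrt(2)*q^2 - 6*sqrt(2)*q + 5*q + 5*sqrt(2)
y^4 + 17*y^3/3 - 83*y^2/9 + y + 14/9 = (y - 1)*(y - 2/3)*(y + 1/3)*(y + 7)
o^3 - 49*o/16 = o*(o - 7/4)*(o + 7/4)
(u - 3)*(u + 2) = u^2 - u - 6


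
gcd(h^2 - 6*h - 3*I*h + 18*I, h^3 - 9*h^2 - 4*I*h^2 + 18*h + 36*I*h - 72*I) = h - 6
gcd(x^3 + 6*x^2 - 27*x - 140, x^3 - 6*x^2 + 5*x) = x - 5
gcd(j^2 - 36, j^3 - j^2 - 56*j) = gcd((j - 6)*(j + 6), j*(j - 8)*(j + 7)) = 1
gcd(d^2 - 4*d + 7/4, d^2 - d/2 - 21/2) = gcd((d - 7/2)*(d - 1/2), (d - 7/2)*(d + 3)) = d - 7/2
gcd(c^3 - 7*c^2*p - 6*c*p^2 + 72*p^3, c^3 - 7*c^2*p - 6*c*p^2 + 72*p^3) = c^3 - 7*c^2*p - 6*c*p^2 + 72*p^3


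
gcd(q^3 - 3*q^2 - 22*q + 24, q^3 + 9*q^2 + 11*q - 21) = q - 1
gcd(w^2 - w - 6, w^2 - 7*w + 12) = w - 3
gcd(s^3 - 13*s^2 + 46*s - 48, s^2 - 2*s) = s - 2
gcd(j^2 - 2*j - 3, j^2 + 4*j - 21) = j - 3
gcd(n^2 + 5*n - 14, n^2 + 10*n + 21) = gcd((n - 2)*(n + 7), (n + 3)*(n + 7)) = n + 7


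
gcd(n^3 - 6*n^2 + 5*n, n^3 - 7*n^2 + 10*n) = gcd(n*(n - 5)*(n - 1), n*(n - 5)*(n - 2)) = n^2 - 5*n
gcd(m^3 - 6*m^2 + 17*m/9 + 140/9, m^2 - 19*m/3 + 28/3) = m - 7/3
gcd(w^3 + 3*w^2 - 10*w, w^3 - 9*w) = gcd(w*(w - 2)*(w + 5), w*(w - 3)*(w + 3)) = w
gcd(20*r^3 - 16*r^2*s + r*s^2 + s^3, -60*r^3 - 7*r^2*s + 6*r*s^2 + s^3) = 5*r + s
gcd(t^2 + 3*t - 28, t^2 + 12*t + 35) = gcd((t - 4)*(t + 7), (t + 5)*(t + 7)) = t + 7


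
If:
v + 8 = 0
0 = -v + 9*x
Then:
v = -8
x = -8/9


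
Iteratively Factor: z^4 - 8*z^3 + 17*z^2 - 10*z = (z - 2)*(z^3 - 6*z^2 + 5*z) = (z - 5)*(z - 2)*(z^2 - z) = z*(z - 5)*(z - 2)*(z - 1)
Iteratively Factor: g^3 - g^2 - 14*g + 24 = (g - 3)*(g^2 + 2*g - 8) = (g - 3)*(g - 2)*(g + 4)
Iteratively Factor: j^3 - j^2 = (j)*(j^2 - j) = j^2*(j - 1)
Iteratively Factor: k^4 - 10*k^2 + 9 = (k - 1)*(k^3 + k^2 - 9*k - 9) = (k - 1)*(k + 1)*(k^2 - 9) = (k - 3)*(k - 1)*(k + 1)*(k + 3)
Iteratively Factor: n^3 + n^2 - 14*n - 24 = (n + 2)*(n^2 - n - 12) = (n - 4)*(n + 2)*(n + 3)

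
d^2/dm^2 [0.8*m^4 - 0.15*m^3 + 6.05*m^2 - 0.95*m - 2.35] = 9.6*m^2 - 0.9*m + 12.1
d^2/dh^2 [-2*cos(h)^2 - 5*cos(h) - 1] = 5*cos(h) + 4*cos(2*h)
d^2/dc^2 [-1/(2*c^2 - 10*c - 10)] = (-c^2 + 5*c + (2*c - 5)^2 + 5)/(-c^2 + 5*c + 5)^3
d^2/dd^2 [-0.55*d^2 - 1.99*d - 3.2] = -1.10000000000000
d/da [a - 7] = 1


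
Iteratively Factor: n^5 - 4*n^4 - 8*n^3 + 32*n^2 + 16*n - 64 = (n - 4)*(n^4 - 8*n^2 + 16) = (n - 4)*(n + 2)*(n^3 - 2*n^2 - 4*n + 8) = (n - 4)*(n - 2)*(n + 2)*(n^2 - 4) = (n - 4)*(n - 2)^2*(n + 2)*(n + 2)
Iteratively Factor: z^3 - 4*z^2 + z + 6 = (z - 3)*(z^2 - z - 2) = (z - 3)*(z + 1)*(z - 2)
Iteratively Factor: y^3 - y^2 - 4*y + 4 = (y + 2)*(y^2 - 3*y + 2) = (y - 2)*(y + 2)*(y - 1)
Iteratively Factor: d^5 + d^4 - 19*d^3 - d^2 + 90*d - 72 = (d - 2)*(d^4 + 3*d^3 - 13*d^2 - 27*d + 36) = (d - 2)*(d + 4)*(d^3 - d^2 - 9*d + 9) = (d - 2)*(d + 3)*(d + 4)*(d^2 - 4*d + 3) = (d - 2)*(d - 1)*(d + 3)*(d + 4)*(d - 3)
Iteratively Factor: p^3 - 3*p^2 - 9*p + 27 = (p + 3)*(p^2 - 6*p + 9) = (p - 3)*(p + 3)*(p - 3)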